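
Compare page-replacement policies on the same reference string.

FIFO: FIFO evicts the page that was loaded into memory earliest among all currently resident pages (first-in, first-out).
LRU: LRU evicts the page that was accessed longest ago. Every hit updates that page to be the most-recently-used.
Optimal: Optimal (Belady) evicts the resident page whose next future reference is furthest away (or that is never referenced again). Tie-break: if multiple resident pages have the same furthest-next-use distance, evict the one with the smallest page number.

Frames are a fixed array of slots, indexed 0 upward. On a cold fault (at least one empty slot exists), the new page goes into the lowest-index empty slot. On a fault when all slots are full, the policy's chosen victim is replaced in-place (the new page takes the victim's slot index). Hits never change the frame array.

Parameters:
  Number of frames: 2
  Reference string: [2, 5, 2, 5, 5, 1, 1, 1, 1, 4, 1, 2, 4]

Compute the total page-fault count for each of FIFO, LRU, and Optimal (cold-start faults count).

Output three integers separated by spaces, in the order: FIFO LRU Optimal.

Answer: 5 6 5

Derivation:
--- FIFO ---
  step 0: ref 2 -> FAULT, frames=[2,-] (faults so far: 1)
  step 1: ref 5 -> FAULT, frames=[2,5] (faults so far: 2)
  step 2: ref 2 -> HIT, frames=[2,5] (faults so far: 2)
  step 3: ref 5 -> HIT, frames=[2,5] (faults so far: 2)
  step 4: ref 5 -> HIT, frames=[2,5] (faults so far: 2)
  step 5: ref 1 -> FAULT, evict 2, frames=[1,5] (faults so far: 3)
  step 6: ref 1 -> HIT, frames=[1,5] (faults so far: 3)
  step 7: ref 1 -> HIT, frames=[1,5] (faults so far: 3)
  step 8: ref 1 -> HIT, frames=[1,5] (faults so far: 3)
  step 9: ref 4 -> FAULT, evict 5, frames=[1,4] (faults so far: 4)
  step 10: ref 1 -> HIT, frames=[1,4] (faults so far: 4)
  step 11: ref 2 -> FAULT, evict 1, frames=[2,4] (faults so far: 5)
  step 12: ref 4 -> HIT, frames=[2,4] (faults so far: 5)
  FIFO total faults: 5
--- LRU ---
  step 0: ref 2 -> FAULT, frames=[2,-] (faults so far: 1)
  step 1: ref 5 -> FAULT, frames=[2,5] (faults so far: 2)
  step 2: ref 2 -> HIT, frames=[2,5] (faults so far: 2)
  step 3: ref 5 -> HIT, frames=[2,5] (faults so far: 2)
  step 4: ref 5 -> HIT, frames=[2,5] (faults so far: 2)
  step 5: ref 1 -> FAULT, evict 2, frames=[1,5] (faults so far: 3)
  step 6: ref 1 -> HIT, frames=[1,5] (faults so far: 3)
  step 7: ref 1 -> HIT, frames=[1,5] (faults so far: 3)
  step 8: ref 1 -> HIT, frames=[1,5] (faults so far: 3)
  step 9: ref 4 -> FAULT, evict 5, frames=[1,4] (faults so far: 4)
  step 10: ref 1 -> HIT, frames=[1,4] (faults so far: 4)
  step 11: ref 2 -> FAULT, evict 4, frames=[1,2] (faults so far: 5)
  step 12: ref 4 -> FAULT, evict 1, frames=[4,2] (faults so far: 6)
  LRU total faults: 6
--- Optimal ---
  step 0: ref 2 -> FAULT, frames=[2,-] (faults so far: 1)
  step 1: ref 5 -> FAULT, frames=[2,5] (faults so far: 2)
  step 2: ref 2 -> HIT, frames=[2,5] (faults so far: 2)
  step 3: ref 5 -> HIT, frames=[2,5] (faults so far: 2)
  step 4: ref 5 -> HIT, frames=[2,5] (faults so far: 2)
  step 5: ref 1 -> FAULT, evict 5, frames=[2,1] (faults so far: 3)
  step 6: ref 1 -> HIT, frames=[2,1] (faults so far: 3)
  step 7: ref 1 -> HIT, frames=[2,1] (faults so far: 3)
  step 8: ref 1 -> HIT, frames=[2,1] (faults so far: 3)
  step 9: ref 4 -> FAULT, evict 2, frames=[4,1] (faults so far: 4)
  step 10: ref 1 -> HIT, frames=[4,1] (faults so far: 4)
  step 11: ref 2 -> FAULT, evict 1, frames=[4,2] (faults so far: 5)
  step 12: ref 4 -> HIT, frames=[4,2] (faults so far: 5)
  Optimal total faults: 5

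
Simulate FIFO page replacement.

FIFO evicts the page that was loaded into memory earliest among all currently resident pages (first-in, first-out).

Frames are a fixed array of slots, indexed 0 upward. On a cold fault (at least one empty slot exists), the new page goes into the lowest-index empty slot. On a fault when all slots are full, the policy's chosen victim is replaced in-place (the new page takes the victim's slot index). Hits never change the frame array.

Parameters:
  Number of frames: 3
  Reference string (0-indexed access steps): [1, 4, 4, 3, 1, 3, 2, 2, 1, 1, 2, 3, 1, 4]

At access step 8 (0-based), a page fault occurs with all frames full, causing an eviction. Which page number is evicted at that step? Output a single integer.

Step 0: ref 1 -> FAULT, frames=[1,-,-]
Step 1: ref 4 -> FAULT, frames=[1,4,-]
Step 2: ref 4 -> HIT, frames=[1,4,-]
Step 3: ref 3 -> FAULT, frames=[1,4,3]
Step 4: ref 1 -> HIT, frames=[1,4,3]
Step 5: ref 3 -> HIT, frames=[1,4,3]
Step 6: ref 2 -> FAULT, evict 1, frames=[2,4,3]
Step 7: ref 2 -> HIT, frames=[2,4,3]
Step 8: ref 1 -> FAULT, evict 4, frames=[2,1,3]
At step 8: evicted page 4

Answer: 4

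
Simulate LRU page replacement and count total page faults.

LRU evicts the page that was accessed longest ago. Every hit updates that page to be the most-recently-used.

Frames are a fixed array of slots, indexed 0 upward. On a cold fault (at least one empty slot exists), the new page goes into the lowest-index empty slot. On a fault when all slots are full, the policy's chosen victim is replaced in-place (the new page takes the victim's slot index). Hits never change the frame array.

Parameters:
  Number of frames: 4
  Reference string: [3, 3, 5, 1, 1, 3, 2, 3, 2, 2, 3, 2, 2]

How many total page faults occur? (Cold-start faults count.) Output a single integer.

Step 0: ref 3 → FAULT, frames=[3,-,-,-]
Step 1: ref 3 → HIT, frames=[3,-,-,-]
Step 2: ref 5 → FAULT, frames=[3,5,-,-]
Step 3: ref 1 → FAULT, frames=[3,5,1,-]
Step 4: ref 1 → HIT, frames=[3,5,1,-]
Step 5: ref 3 → HIT, frames=[3,5,1,-]
Step 6: ref 2 → FAULT, frames=[3,5,1,2]
Step 7: ref 3 → HIT, frames=[3,5,1,2]
Step 8: ref 2 → HIT, frames=[3,5,1,2]
Step 9: ref 2 → HIT, frames=[3,5,1,2]
Step 10: ref 3 → HIT, frames=[3,5,1,2]
Step 11: ref 2 → HIT, frames=[3,5,1,2]
Step 12: ref 2 → HIT, frames=[3,5,1,2]
Total faults: 4

Answer: 4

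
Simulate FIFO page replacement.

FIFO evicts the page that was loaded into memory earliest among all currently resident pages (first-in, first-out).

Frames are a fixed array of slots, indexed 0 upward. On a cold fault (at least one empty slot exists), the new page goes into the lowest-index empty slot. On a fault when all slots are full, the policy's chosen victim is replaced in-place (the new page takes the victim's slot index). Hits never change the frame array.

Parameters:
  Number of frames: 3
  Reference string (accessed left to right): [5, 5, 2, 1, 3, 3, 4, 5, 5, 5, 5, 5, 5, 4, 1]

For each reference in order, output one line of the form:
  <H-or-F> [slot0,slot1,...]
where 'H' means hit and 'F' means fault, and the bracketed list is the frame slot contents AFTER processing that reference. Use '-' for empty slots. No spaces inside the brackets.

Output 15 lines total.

F [5,-,-]
H [5,-,-]
F [5,2,-]
F [5,2,1]
F [3,2,1]
H [3,2,1]
F [3,4,1]
F [3,4,5]
H [3,4,5]
H [3,4,5]
H [3,4,5]
H [3,4,5]
H [3,4,5]
H [3,4,5]
F [1,4,5]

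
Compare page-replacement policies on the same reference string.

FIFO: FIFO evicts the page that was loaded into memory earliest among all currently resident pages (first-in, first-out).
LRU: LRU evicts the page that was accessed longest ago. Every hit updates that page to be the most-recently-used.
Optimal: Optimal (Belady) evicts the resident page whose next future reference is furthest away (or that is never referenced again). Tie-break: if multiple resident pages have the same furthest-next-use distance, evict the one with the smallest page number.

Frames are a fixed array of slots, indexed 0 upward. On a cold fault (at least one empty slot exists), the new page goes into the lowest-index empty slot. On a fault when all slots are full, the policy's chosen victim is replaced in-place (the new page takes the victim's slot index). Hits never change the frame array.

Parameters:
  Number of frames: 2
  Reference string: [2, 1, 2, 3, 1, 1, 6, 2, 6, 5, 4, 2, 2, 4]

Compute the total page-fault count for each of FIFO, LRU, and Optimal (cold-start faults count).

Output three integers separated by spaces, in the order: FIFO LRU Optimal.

--- FIFO ---
  step 0: ref 2 -> FAULT, frames=[2,-] (faults so far: 1)
  step 1: ref 1 -> FAULT, frames=[2,1] (faults so far: 2)
  step 2: ref 2 -> HIT, frames=[2,1] (faults so far: 2)
  step 3: ref 3 -> FAULT, evict 2, frames=[3,1] (faults so far: 3)
  step 4: ref 1 -> HIT, frames=[3,1] (faults so far: 3)
  step 5: ref 1 -> HIT, frames=[3,1] (faults so far: 3)
  step 6: ref 6 -> FAULT, evict 1, frames=[3,6] (faults so far: 4)
  step 7: ref 2 -> FAULT, evict 3, frames=[2,6] (faults so far: 5)
  step 8: ref 6 -> HIT, frames=[2,6] (faults so far: 5)
  step 9: ref 5 -> FAULT, evict 6, frames=[2,5] (faults so far: 6)
  step 10: ref 4 -> FAULT, evict 2, frames=[4,5] (faults so far: 7)
  step 11: ref 2 -> FAULT, evict 5, frames=[4,2] (faults so far: 8)
  step 12: ref 2 -> HIT, frames=[4,2] (faults so far: 8)
  step 13: ref 4 -> HIT, frames=[4,2] (faults so far: 8)
  FIFO total faults: 8
--- LRU ---
  step 0: ref 2 -> FAULT, frames=[2,-] (faults so far: 1)
  step 1: ref 1 -> FAULT, frames=[2,1] (faults so far: 2)
  step 2: ref 2 -> HIT, frames=[2,1] (faults so far: 2)
  step 3: ref 3 -> FAULT, evict 1, frames=[2,3] (faults so far: 3)
  step 4: ref 1 -> FAULT, evict 2, frames=[1,3] (faults so far: 4)
  step 5: ref 1 -> HIT, frames=[1,3] (faults so far: 4)
  step 6: ref 6 -> FAULT, evict 3, frames=[1,6] (faults so far: 5)
  step 7: ref 2 -> FAULT, evict 1, frames=[2,6] (faults so far: 6)
  step 8: ref 6 -> HIT, frames=[2,6] (faults so far: 6)
  step 9: ref 5 -> FAULT, evict 2, frames=[5,6] (faults so far: 7)
  step 10: ref 4 -> FAULT, evict 6, frames=[5,4] (faults so far: 8)
  step 11: ref 2 -> FAULT, evict 5, frames=[2,4] (faults so far: 9)
  step 12: ref 2 -> HIT, frames=[2,4] (faults so far: 9)
  step 13: ref 4 -> HIT, frames=[2,4] (faults so far: 9)
  LRU total faults: 9
--- Optimal ---
  step 0: ref 2 -> FAULT, frames=[2,-] (faults so far: 1)
  step 1: ref 1 -> FAULT, frames=[2,1] (faults so far: 2)
  step 2: ref 2 -> HIT, frames=[2,1] (faults so far: 2)
  step 3: ref 3 -> FAULT, evict 2, frames=[3,1] (faults so far: 3)
  step 4: ref 1 -> HIT, frames=[3,1] (faults so far: 3)
  step 5: ref 1 -> HIT, frames=[3,1] (faults so far: 3)
  step 6: ref 6 -> FAULT, evict 1, frames=[3,6] (faults so far: 4)
  step 7: ref 2 -> FAULT, evict 3, frames=[2,6] (faults so far: 5)
  step 8: ref 6 -> HIT, frames=[2,6] (faults so far: 5)
  step 9: ref 5 -> FAULT, evict 6, frames=[2,5] (faults so far: 6)
  step 10: ref 4 -> FAULT, evict 5, frames=[2,4] (faults so far: 7)
  step 11: ref 2 -> HIT, frames=[2,4] (faults so far: 7)
  step 12: ref 2 -> HIT, frames=[2,4] (faults so far: 7)
  step 13: ref 4 -> HIT, frames=[2,4] (faults so far: 7)
  Optimal total faults: 7

Answer: 8 9 7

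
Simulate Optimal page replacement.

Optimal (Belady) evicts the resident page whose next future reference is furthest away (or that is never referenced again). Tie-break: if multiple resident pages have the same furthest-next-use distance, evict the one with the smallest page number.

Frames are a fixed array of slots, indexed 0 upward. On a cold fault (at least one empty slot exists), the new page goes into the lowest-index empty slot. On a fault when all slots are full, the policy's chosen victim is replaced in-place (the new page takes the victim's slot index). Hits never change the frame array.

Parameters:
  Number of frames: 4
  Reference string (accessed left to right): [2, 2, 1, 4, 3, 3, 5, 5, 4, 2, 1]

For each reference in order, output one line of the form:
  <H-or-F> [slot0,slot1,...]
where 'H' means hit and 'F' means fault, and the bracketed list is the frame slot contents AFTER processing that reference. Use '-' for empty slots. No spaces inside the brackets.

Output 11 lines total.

F [2,-,-,-]
H [2,-,-,-]
F [2,1,-,-]
F [2,1,4,-]
F [2,1,4,3]
H [2,1,4,3]
F [2,1,4,5]
H [2,1,4,5]
H [2,1,4,5]
H [2,1,4,5]
H [2,1,4,5]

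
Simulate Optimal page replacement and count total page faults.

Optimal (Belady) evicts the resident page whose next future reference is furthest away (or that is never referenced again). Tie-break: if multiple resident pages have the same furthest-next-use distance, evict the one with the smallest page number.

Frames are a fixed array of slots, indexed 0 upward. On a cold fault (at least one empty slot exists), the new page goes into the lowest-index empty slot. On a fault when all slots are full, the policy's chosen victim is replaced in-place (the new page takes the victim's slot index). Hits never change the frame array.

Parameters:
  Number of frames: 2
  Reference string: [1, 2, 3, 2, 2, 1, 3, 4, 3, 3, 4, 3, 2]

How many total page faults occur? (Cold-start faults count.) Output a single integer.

Answer: 6

Derivation:
Step 0: ref 1 → FAULT, frames=[1,-]
Step 1: ref 2 → FAULT, frames=[1,2]
Step 2: ref 3 → FAULT (evict 1), frames=[3,2]
Step 3: ref 2 → HIT, frames=[3,2]
Step 4: ref 2 → HIT, frames=[3,2]
Step 5: ref 1 → FAULT (evict 2), frames=[3,1]
Step 6: ref 3 → HIT, frames=[3,1]
Step 7: ref 4 → FAULT (evict 1), frames=[3,4]
Step 8: ref 3 → HIT, frames=[3,4]
Step 9: ref 3 → HIT, frames=[3,4]
Step 10: ref 4 → HIT, frames=[3,4]
Step 11: ref 3 → HIT, frames=[3,4]
Step 12: ref 2 → FAULT (evict 3), frames=[2,4]
Total faults: 6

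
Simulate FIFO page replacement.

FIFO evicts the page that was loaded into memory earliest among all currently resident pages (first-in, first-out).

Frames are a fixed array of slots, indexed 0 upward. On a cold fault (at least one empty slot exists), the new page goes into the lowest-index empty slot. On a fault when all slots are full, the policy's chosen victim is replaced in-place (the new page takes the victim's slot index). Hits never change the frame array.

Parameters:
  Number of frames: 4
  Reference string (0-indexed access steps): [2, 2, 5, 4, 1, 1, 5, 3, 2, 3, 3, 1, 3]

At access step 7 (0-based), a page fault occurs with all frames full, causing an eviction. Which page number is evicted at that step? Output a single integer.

Step 0: ref 2 -> FAULT, frames=[2,-,-,-]
Step 1: ref 2 -> HIT, frames=[2,-,-,-]
Step 2: ref 5 -> FAULT, frames=[2,5,-,-]
Step 3: ref 4 -> FAULT, frames=[2,5,4,-]
Step 4: ref 1 -> FAULT, frames=[2,5,4,1]
Step 5: ref 1 -> HIT, frames=[2,5,4,1]
Step 6: ref 5 -> HIT, frames=[2,5,4,1]
Step 7: ref 3 -> FAULT, evict 2, frames=[3,5,4,1]
At step 7: evicted page 2

Answer: 2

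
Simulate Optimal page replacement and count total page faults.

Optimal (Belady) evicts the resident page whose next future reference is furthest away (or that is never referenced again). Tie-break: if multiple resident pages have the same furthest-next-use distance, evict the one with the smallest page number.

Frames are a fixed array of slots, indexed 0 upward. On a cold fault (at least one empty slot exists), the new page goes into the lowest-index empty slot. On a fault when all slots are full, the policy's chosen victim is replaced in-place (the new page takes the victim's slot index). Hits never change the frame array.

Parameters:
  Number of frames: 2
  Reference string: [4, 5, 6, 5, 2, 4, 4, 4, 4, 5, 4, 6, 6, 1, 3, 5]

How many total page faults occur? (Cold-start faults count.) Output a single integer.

Answer: 8

Derivation:
Step 0: ref 4 → FAULT, frames=[4,-]
Step 1: ref 5 → FAULT, frames=[4,5]
Step 2: ref 6 → FAULT (evict 4), frames=[6,5]
Step 3: ref 5 → HIT, frames=[6,5]
Step 4: ref 2 → FAULT (evict 6), frames=[2,5]
Step 5: ref 4 → FAULT (evict 2), frames=[4,5]
Step 6: ref 4 → HIT, frames=[4,5]
Step 7: ref 4 → HIT, frames=[4,5]
Step 8: ref 4 → HIT, frames=[4,5]
Step 9: ref 5 → HIT, frames=[4,5]
Step 10: ref 4 → HIT, frames=[4,5]
Step 11: ref 6 → FAULT (evict 4), frames=[6,5]
Step 12: ref 6 → HIT, frames=[6,5]
Step 13: ref 1 → FAULT (evict 6), frames=[1,5]
Step 14: ref 3 → FAULT (evict 1), frames=[3,5]
Step 15: ref 5 → HIT, frames=[3,5]
Total faults: 8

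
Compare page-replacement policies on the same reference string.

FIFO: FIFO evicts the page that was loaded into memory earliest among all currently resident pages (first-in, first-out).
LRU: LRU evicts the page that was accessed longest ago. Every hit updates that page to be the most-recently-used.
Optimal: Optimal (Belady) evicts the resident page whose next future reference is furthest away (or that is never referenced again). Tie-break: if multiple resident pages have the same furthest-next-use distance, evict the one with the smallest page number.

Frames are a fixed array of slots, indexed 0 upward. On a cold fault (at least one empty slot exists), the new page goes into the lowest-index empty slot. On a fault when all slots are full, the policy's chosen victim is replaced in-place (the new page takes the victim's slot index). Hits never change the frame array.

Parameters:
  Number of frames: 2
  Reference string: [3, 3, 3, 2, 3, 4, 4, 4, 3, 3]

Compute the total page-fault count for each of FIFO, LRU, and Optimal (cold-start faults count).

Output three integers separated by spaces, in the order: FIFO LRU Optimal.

Answer: 4 3 3

Derivation:
--- FIFO ---
  step 0: ref 3 -> FAULT, frames=[3,-] (faults so far: 1)
  step 1: ref 3 -> HIT, frames=[3,-] (faults so far: 1)
  step 2: ref 3 -> HIT, frames=[3,-] (faults so far: 1)
  step 3: ref 2 -> FAULT, frames=[3,2] (faults so far: 2)
  step 4: ref 3 -> HIT, frames=[3,2] (faults so far: 2)
  step 5: ref 4 -> FAULT, evict 3, frames=[4,2] (faults so far: 3)
  step 6: ref 4 -> HIT, frames=[4,2] (faults so far: 3)
  step 7: ref 4 -> HIT, frames=[4,2] (faults so far: 3)
  step 8: ref 3 -> FAULT, evict 2, frames=[4,3] (faults so far: 4)
  step 9: ref 3 -> HIT, frames=[4,3] (faults so far: 4)
  FIFO total faults: 4
--- LRU ---
  step 0: ref 3 -> FAULT, frames=[3,-] (faults so far: 1)
  step 1: ref 3 -> HIT, frames=[3,-] (faults so far: 1)
  step 2: ref 3 -> HIT, frames=[3,-] (faults so far: 1)
  step 3: ref 2 -> FAULT, frames=[3,2] (faults so far: 2)
  step 4: ref 3 -> HIT, frames=[3,2] (faults so far: 2)
  step 5: ref 4 -> FAULT, evict 2, frames=[3,4] (faults so far: 3)
  step 6: ref 4 -> HIT, frames=[3,4] (faults so far: 3)
  step 7: ref 4 -> HIT, frames=[3,4] (faults so far: 3)
  step 8: ref 3 -> HIT, frames=[3,4] (faults so far: 3)
  step 9: ref 3 -> HIT, frames=[3,4] (faults so far: 3)
  LRU total faults: 3
--- Optimal ---
  step 0: ref 3 -> FAULT, frames=[3,-] (faults so far: 1)
  step 1: ref 3 -> HIT, frames=[3,-] (faults so far: 1)
  step 2: ref 3 -> HIT, frames=[3,-] (faults so far: 1)
  step 3: ref 2 -> FAULT, frames=[3,2] (faults so far: 2)
  step 4: ref 3 -> HIT, frames=[3,2] (faults so far: 2)
  step 5: ref 4 -> FAULT, evict 2, frames=[3,4] (faults so far: 3)
  step 6: ref 4 -> HIT, frames=[3,4] (faults so far: 3)
  step 7: ref 4 -> HIT, frames=[3,4] (faults so far: 3)
  step 8: ref 3 -> HIT, frames=[3,4] (faults so far: 3)
  step 9: ref 3 -> HIT, frames=[3,4] (faults so far: 3)
  Optimal total faults: 3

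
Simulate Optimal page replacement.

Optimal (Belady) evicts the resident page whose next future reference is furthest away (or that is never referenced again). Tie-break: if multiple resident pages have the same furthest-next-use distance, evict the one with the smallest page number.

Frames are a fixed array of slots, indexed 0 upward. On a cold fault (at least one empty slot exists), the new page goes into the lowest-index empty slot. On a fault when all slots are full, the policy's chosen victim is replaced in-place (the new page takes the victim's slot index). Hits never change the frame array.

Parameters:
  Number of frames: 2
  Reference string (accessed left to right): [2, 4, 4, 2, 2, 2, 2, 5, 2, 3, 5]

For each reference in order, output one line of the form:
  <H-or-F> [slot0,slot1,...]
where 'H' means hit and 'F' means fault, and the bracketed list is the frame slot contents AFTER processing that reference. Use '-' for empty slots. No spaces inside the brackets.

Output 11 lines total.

F [2,-]
F [2,4]
H [2,4]
H [2,4]
H [2,4]
H [2,4]
H [2,4]
F [2,5]
H [2,5]
F [3,5]
H [3,5]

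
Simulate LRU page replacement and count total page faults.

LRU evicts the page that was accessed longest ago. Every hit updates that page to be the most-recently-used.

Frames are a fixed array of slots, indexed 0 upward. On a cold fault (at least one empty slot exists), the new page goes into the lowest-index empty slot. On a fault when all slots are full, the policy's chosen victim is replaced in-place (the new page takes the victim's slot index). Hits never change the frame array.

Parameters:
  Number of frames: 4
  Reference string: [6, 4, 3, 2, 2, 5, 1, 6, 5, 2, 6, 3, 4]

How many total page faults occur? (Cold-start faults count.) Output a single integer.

Step 0: ref 6 → FAULT, frames=[6,-,-,-]
Step 1: ref 4 → FAULT, frames=[6,4,-,-]
Step 2: ref 3 → FAULT, frames=[6,4,3,-]
Step 3: ref 2 → FAULT, frames=[6,4,3,2]
Step 4: ref 2 → HIT, frames=[6,4,3,2]
Step 5: ref 5 → FAULT (evict 6), frames=[5,4,3,2]
Step 6: ref 1 → FAULT (evict 4), frames=[5,1,3,2]
Step 7: ref 6 → FAULT (evict 3), frames=[5,1,6,2]
Step 8: ref 5 → HIT, frames=[5,1,6,2]
Step 9: ref 2 → HIT, frames=[5,1,6,2]
Step 10: ref 6 → HIT, frames=[5,1,6,2]
Step 11: ref 3 → FAULT (evict 1), frames=[5,3,6,2]
Step 12: ref 4 → FAULT (evict 5), frames=[4,3,6,2]
Total faults: 9

Answer: 9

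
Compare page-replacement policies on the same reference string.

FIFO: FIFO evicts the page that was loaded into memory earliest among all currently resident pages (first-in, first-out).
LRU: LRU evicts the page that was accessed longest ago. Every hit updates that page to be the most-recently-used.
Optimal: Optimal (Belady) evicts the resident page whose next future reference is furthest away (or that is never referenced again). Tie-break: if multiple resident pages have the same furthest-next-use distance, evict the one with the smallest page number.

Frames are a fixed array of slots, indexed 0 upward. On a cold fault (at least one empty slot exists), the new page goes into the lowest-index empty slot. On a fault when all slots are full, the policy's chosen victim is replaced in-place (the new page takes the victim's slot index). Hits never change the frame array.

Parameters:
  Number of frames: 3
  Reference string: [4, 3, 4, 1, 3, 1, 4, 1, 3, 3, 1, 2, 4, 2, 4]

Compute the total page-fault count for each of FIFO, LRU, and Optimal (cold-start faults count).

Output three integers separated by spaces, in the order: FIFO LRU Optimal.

Answer: 5 5 4

Derivation:
--- FIFO ---
  step 0: ref 4 -> FAULT, frames=[4,-,-] (faults so far: 1)
  step 1: ref 3 -> FAULT, frames=[4,3,-] (faults so far: 2)
  step 2: ref 4 -> HIT, frames=[4,3,-] (faults so far: 2)
  step 3: ref 1 -> FAULT, frames=[4,3,1] (faults so far: 3)
  step 4: ref 3 -> HIT, frames=[4,3,1] (faults so far: 3)
  step 5: ref 1 -> HIT, frames=[4,3,1] (faults so far: 3)
  step 6: ref 4 -> HIT, frames=[4,3,1] (faults so far: 3)
  step 7: ref 1 -> HIT, frames=[4,3,1] (faults so far: 3)
  step 8: ref 3 -> HIT, frames=[4,3,1] (faults so far: 3)
  step 9: ref 3 -> HIT, frames=[4,3,1] (faults so far: 3)
  step 10: ref 1 -> HIT, frames=[4,3,1] (faults so far: 3)
  step 11: ref 2 -> FAULT, evict 4, frames=[2,3,1] (faults so far: 4)
  step 12: ref 4 -> FAULT, evict 3, frames=[2,4,1] (faults so far: 5)
  step 13: ref 2 -> HIT, frames=[2,4,1] (faults so far: 5)
  step 14: ref 4 -> HIT, frames=[2,4,1] (faults so far: 5)
  FIFO total faults: 5
--- LRU ---
  step 0: ref 4 -> FAULT, frames=[4,-,-] (faults so far: 1)
  step 1: ref 3 -> FAULT, frames=[4,3,-] (faults so far: 2)
  step 2: ref 4 -> HIT, frames=[4,3,-] (faults so far: 2)
  step 3: ref 1 -> FAULT, frames=[4,3,1] (faults so far: 3)
  step 4: ref 3 -> HIT, frames=[4,3,1] (faults so far: 3)
  step 5: ref 1 -> HIT, frames=[4,3,1] (faults so far: 3)
  step 6: ref 4 -> HIT, frames=[4,3,1] (faults so far: 3)
  step 7: ref 1 -> HIT, frames=[4,3,1] (faults so far: 3)
  step 8: ref 3 -> HIT, frames=[4,3,1] (faults so far: 3)
  step 9: ref 3 -> HIT, frames=[4,3,1] (faults so far: 3)
  step 10: ref 1 -> HIT, frames=[4,3,1] (faults so far: 3)
  step 11: ref 2 -> FAULT, evict 4, frames=[2,3,1] (faults so far: 4)
  step 12: ref 4 -> FAULT, evict 3, frames=[2,4,1] (faults so far: 5)
  step 13: ref 2 -> HIT, frames=[2,4,1] (faults so far: 5)
  step 14: ref 4 -> HIT, frames=[2,4,1] (faults so far: 5)
  LRU total faults: 5
--- Optimal ---
  step 0: ref 4 -> FAULT, frames=[4,-,-] (faults so far: 1)
  step 1: ref 3 -> FAULT, frames=[4,3,-] (faults so far: 2)
  step 2: ref 4 -> HIT, frames=[4,3,-] (faults so far: 2)
  step 3: ref 1 -> FAULT, frames=[4,3,1] (faults so far: 3)
  step 4: ref 3 -> HIT, frames=[4,3,1] (faults so far: 3)
  step 5: ref 1 -> HIT, frames=[4,3,1] (faults so far: 3)
  step 6: ref 4 -> HIT, frames=[4,3,1] (faults so far: 3)
  step 7: ref 1 -> HIT, frames=[4,3,1] (faults so far: 3)
  step 8: ref 3 -> HIT, frames=[4,3,1] (faults so far: 3)
  step 9: ref 3 -> HIT, frames=[4,3,1] (faults so far: 3)
  step 10: ref 1 -> HIT, frames=[4,3,1] (faults so far: 3)
  step 11: ref 2 -> FAULT, evict 1, frames=[4,3,2] (faults so far: 4)
  step 12: ref 4 -> HIT, frames=[4,3,2] (faults so far: 4)
  step 13: ref 2 -> HIT, frames=[4,3,2] (faults so far: 4)
  step 14: ref 4 -> HIT, frames=[4,3,2] (faults so far: 4)
  Optimal total faults: 4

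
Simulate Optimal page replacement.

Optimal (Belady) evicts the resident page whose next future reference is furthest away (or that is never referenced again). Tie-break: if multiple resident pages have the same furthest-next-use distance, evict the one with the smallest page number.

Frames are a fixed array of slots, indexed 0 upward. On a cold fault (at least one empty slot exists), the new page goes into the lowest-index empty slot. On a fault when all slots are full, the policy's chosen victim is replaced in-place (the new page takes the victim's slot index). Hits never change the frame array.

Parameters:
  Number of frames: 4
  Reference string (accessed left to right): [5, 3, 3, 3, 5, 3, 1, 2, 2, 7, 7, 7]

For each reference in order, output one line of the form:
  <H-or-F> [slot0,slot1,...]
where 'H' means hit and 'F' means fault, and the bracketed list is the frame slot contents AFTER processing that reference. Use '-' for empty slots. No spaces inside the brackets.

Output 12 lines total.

F [5,-,-,-]
F [5,3,-,-]
H [5,3,-,-]
H [5,3,-,-]
H [5,3,-,-]
H [5,3,-,-]
F [5,3,1,-]
F [5,3,1,2]
H [5,3,1,2]
F [5,3,7,2]
H [5,3,7,2]
H [5,3,7,2]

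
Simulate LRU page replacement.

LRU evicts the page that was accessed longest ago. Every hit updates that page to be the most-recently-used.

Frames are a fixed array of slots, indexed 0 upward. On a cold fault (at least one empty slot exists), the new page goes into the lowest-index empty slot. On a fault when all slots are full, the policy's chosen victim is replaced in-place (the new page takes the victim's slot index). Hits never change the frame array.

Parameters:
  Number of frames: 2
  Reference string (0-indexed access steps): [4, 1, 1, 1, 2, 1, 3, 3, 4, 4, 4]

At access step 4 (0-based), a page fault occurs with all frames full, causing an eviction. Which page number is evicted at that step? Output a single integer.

Answer: 4

Derivation:
Step 0: ref 4 -> FAULT, frames=[4,-]
Step 1: ref 1 -> FAULT, frames=[4,1]
Step 2: ref 1 -> HIT, frames=[4,1]
Step 3: ref 1 -> HIT, frames=[4,1]
Step 4: ref 2 -> FAULT, evict 4, frames=[2,1]
At step 4: evicted page 4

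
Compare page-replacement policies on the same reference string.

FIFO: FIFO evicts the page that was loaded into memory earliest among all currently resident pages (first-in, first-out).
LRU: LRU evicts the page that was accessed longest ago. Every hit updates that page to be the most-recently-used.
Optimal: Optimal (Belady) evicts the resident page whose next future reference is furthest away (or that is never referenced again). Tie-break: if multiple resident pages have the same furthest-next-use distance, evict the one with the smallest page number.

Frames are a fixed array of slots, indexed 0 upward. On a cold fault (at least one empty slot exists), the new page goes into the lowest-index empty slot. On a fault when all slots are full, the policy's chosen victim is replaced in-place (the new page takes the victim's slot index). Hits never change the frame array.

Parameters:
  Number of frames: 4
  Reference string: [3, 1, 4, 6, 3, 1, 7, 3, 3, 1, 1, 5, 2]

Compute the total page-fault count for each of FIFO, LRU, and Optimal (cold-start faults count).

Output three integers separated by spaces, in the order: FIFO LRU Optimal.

Answer: 9 7 7

Derivation:
--- FIFO ---
  step 0: ref 3 -> FAULT, frames=[3,-,-,-] (faults so far: 1)
  step 1: ref 1 -> FAULT, frames=[3,1,-,-] (faults so far: 2)
  step 2: ref 4 -> FAULT, frames=[3,1,4,-] (faults so far: 3)
  step 3: ref 6 -> FAULT, frames=[3,1,4,6] (faults so far: 4)
  step 4: ref 3 -> HIT, frames=[3,1,4,6] (faults so far: 4)
  step 5: ref 1 -> HIT, frames=[3,1,4,6] (faults so far: 4)
  step 6: ref 7 -> FAULT, evict 3, frames=[7,1,4,6] (faults so far: 5)
  step 7: ref 3 -> FAULT, evict 1, frames=[7,3,4,6] (faults so far: 6)
  step 8: ref 3 -> HIT, frames=[7,3,4,6] (faults so far: 6)
  step 9: ref 1 -> FAULT, evict 4, frames=[7,3,1,6] (faults so far: 7)
  step 10: ref 1 -> HIT, frames=[7,3,1,6] (faults so far: 7)
  step 11: ref 5 -> FAULT, evict 6, frames=[7,3,1,5] (faults so far: 8)
  step 12: ref 2 -> FAULT, evict 7, frames=[2,3,1,5] (faults so far: 9)
  FIFO total faults: 9
--- LRU ---
  step 0: ref 3 -> FAULT, frames=[3,-,-,-] (faults so far: 1)
  step 1: ref 1 -> FAULT, frames=[3,1,-,-] (faults so far: 2)
  step 2: ref 4 -> FAULT, frames=[3,1,4,-] (faults so far: 3)
  step 3: ref 6 -> FAULT, frames=[3,1,4,6] (faults so far: 4)
  step 4: ref 3 -> HIT, frames=[3,1,4,6] (faults so far: 4)
  step 5: ref 1 -> HIT, frames=[3,1,4,6] (faults so far: 4)
  step 6: ref 7 -> FAULT, evict 4, frames=[3,1,7,6] (faults so far: 5)
  step 7: ref 3 -> HIT, frames=[3,1,7,6] (faults so far: 5)
  step 8: ref 3 -> HIT, frames=[3,1,7,6] (faults so far: 5)
  step 9: ref 1 -> HIT, frames=[3,1,7,6] (faults so far: 5)
  step 10: ref 1 -> HIT, frames=[3,1,7,6] (faults so far: 5)
  step 11: ref 5 -> FAULT, evict 6, frames=[3,1,7,5] (faults so far: 6)
  step 12: ref 2 -> FAULT, evict 7, frames=[3,1,2,5] (faults so far: 7)
  LRU total faults: 7
--- Optimal ---
  step 0: ref 3 -> FAULT, frames=[3,-,-,-] (faults so far: 1)
  step 1: ref 1 -> FAULT, frames=[3,1,-,-] (faults so far: 2)
  step 2: ref 4 -> FAULT, frames=[3,1,4,-] (faults so far: 3)
  step 3: ref 6 -> FAULT, frames=[3,1,4,6] (faults so far: 4)
  step 4: ref 3 -> HIT, frames=[3,1,4,6] (faults so far: 4)
  step 5: ref 1 -> HIT, frames=[3,1,4,6] (faults so far: 4)
  step 6: ref 7 -> FAULT, evict 4, frames=[3,1,7,6] (faults so far: 5)
  step 7: ref 3 -> HIT, frames=[3,1,7,6] (faults so far: 5)
  step 8: ref 3 -> HIT, frames=[3,1,7,6] (faults so far: 5)
  step 9: ref 1 -> HIT, frames=[3,1,7,6] (faults so far: 5)
  step 10: ref 1 -> HIT, frames=[3,1,7,6] (faults so far: 5)
  step 11: ref 5 -> FAULT, evict 1, frames=[3,5,7,6] (faults so far: 6)
  step 12: ref 2 -> FAULT, evict 3, frames=[2,5,7,6] (faults so far: 7)
  Optimal total faults: 7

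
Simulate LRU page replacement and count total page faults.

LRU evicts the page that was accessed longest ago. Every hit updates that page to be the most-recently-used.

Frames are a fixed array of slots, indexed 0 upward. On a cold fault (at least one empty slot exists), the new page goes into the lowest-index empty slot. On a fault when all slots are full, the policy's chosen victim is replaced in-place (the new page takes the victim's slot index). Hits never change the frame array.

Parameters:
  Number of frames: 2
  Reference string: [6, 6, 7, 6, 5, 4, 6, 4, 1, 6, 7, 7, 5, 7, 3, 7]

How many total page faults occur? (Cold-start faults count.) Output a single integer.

Answer: 10

Derivation:
Step 0: ref 6 → FAULT, frames=[6,-]
Step 1: ref 6 → HIT, frames=[6,-]
Step 2: ref 7 → FAULT, frames=[6,7]
Step 3: ref 6 → HIT, frames=[6,7]
Step 4: ref 5 → FAULT (evict 7), frames=[6,5]
Step 5: ref 4 → FAULT (evict 6), frames=[4,5]
Step 6: ref 6 → FAULT (evict 5), frames=[4,6]
Step 7: ref 4 → HIT, frames=[4,6]
Step 8: ref 1 → FAULT (evict 6), frames=[4,1]
Step 9: ref 6 → FAULT (evict 4), frames=[6,1]
Step 10: ref 7 → FAULT (evict 1), frames=[6,7]
Step 11: ref 7 → HIT, frames=[6,7]
Step 12: ref 5 → FAULT (evict 6), frames=[5,7]
Step 13: ref 7 → HIT, frames=[5,7]
Step 14: ref 3 → FAULT (evict 5), frames=[3,7]
Step 15: ref 7 → HIT, frames=[3,7]
Total faults: 10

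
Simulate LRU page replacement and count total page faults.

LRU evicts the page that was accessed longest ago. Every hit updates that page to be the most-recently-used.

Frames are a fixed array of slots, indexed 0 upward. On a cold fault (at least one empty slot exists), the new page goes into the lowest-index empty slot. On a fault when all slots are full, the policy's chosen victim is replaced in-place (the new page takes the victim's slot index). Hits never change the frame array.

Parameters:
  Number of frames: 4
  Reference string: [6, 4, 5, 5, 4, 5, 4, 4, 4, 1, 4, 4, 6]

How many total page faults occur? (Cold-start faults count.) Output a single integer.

Answer: 4

Derivation:
Step 0: ref 6 → FAULT, frames=[6,-,-,-]
Step 1: ref 4 → FAULT, frames=[6,4,-,-]
Step 2: ref 5 → FAULT, frames=[6,4,5,-]
Step 3: ref 5 → HIT, frames=[6,4,5,-]
Step 4: ref 4 → HIT, frames=[6,4,5,-]
Step 5: ref 5 → HIT, frames=[6,4,5,-]
Step 6: ref 4 → HIT, frames=[6,4,5,-]
Step 7: ref 4 → HIT, frames=[6,4,5,-]
Step 8: ref 4 → HIT, frames=[6,4,5,-]
Step 9: ref 1 → FAULT, frames=[6,4,5,1]
Step 10: ref 4 → HIT, frames=[6,4,5,1]
Step 11: ref 4 → HIT, frames=[6,4,5,1]
Step 12: ref 6 → HIT, frames=[6,4,5,1]
Total faults: 4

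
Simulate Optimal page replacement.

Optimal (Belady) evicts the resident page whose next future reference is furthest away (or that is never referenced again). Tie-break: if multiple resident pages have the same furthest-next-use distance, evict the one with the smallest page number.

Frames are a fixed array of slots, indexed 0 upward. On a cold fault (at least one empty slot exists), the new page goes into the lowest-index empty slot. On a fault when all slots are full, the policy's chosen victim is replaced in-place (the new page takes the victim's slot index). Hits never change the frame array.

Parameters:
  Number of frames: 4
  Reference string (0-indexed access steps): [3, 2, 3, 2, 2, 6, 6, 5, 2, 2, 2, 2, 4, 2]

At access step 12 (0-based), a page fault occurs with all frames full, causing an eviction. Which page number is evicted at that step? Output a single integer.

Answer: 3

Derivation:
Step 0: ref 3 -> FAULT, frames=[3,-,-,-]
Step 1: ref 2 -> FAULT, frames=[3,2,-,-]
Step 2: ref 3 -> HIT, frames=[3,2,-,-]
Step 3: ref 2 -> HIT, frames=[3,2,-,-]
Step 4: ref 2 -> HIT, frames=[3,2,-,-]
Step 5: ref 6 -> FAULT, frames=[3,2,6,-]
Step 6: ref 6 -> HIT, frames=[3,2,6,-]
Step 7: ref 5 -> FAULT, frames=[3,2,6,5]
Step 8: ref 2 -> HIT, frames=[3,2,6,5]
Step 9: ref 2 -> HIT, frames=[3,2,6,5]
Step 10: ref 2 -> HIT, frames=[3,2,6,5]
Step 11: ref 2 -> HIT, frames=[3,2,6,5]
Step 12: ref 4 -> FAULT, evict 3, frames=[4,2,6,5]
At step 12: evicted page 3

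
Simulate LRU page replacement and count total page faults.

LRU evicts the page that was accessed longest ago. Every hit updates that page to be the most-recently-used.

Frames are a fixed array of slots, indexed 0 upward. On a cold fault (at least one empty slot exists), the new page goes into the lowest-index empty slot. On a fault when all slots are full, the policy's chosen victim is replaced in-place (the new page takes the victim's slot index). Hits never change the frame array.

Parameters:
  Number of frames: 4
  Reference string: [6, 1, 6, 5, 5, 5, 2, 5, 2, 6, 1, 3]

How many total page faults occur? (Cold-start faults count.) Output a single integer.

Answer: 5

Derivation:
Step 0: ref 6 → FAULT, frames=[6,-,-,-]
Step 1: ref 1 → FAULT, frames=[6,1,-,-]
Step 2: ref 6 → HIT, frames=[6,1,-,-]
Step 3: ref 5 → FAULT, frames=[6,1,5,-]
Step 4: ref 5 → HIT, frames=[6,1,5,-]
Step 5: ref 5 → HIT, frames=[6,1,5,-]
Step 6: ref 2 → FAULT, frames=[6,1,5,2]
Step 7: ref 5 → HIT, frames=[6,1,5,2]
Step 8: ref 2 → HIT, frames=[6,1,5,2]
Step 9: ref 6 → HIT, frames=[6,1,5,2]
Step 10: ref 1 → HIT, frames=[6,1,5,2]
Step 11: ref 3 → FAULT (evict 5), frames=[6,1,3,2]
Total faults: 5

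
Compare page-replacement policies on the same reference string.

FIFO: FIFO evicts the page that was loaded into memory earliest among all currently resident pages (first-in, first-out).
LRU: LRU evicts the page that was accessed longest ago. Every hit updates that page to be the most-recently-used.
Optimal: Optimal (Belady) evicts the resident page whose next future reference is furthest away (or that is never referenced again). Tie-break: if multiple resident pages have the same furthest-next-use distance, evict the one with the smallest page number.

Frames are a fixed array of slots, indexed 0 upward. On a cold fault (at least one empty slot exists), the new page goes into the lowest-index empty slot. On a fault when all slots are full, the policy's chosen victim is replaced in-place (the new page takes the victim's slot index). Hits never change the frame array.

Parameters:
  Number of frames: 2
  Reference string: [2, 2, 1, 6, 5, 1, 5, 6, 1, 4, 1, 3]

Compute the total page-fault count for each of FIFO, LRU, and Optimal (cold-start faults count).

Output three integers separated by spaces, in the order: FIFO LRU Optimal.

Answer: 9 9 7

Derivation:
--- FIFO ---
  step 0: ref 2 -> FAULT, frames=[2,-] (faults so far: 1)
  step 1: ref 2 -> HIT, frames=[2,-] (faults so far: 1)
  step 2: ref 1 -> FAULT, frames=[2,1] (faults so far: 2)
  step 3: ref 6 -> FAULT, evict 2, frames=[6,1] (faults so far: 3)
  step 4: ref 5 -> FAULT, evict 1, frames=[6,5] (faults so far: 4)
  step 5: ref 1 -> FAULT, evict 6, frames=[1,5] (faults so far: 5)
  step 6: ref 5 -> HIT, frames=[1,5] (faults so far: 5)
  step 7: ref 6 -> FAULT, evict 5, frames=[1,6] (faults so far: 6)
  step 8: ref 1 -> HIT, frames=[1,6] (faults so far: 6)
  step 9: ref 4 -> FAULT, evict 1, frames=[4,6] (faults so far: 7)
  step 10: ref 1 -> FAULT, evict 6, frames=[4,1] (faults so far: 8)
  step 11: ref 3 -> FAULT, evict 4, frames=[3,1] (faults so far: 9)
  FIFO total faults: 9
--- LRU ---
  step 0: ref 2 -> FAULT, frames=[2,-] (faults so far: 1)
  step 1: ref 2 -> HIT, frames=[2,-] (faults so far: 1)
  step 2: ref 1 -> FAULT, frames=[2,1] (faults so far: 2)
  step 3: ref 6 -> FAULT, evict 2, frames=[6,1] (faults so far: 3)
  step 4: ref 5 -> FAULT, evict 1, frames=[6,5] (faults so far: 4)
  step 5: ref 1 -> FAULT, evict 6, frames=[1,5] (faults so far: 5)
  step 6: ref 5 -> HIT, frames=[1,5] (faults so far: 5)
  step 7: ref 6 -> FAULT, evict 1, frames=[6,5] (faults so far: 6)
  step 8: ref 1 -> FAULT, evict 5, frames=[6,1] (faults so far: 7)
  step 9: ref 4 -> FAULT, evict 6, frames=[4,1] (faults so far: 8)
  step 10: ref 1 -> HIT, frames=[4,1] (faults so far: 8)
  step 11: ref 3 -> FAULT, evict 4, frames=[3,1] (faults so far: 9)
  LRU total faults: 9
--- Optimal ---
  step 0: ref 2 -> FAULT, frames=[2,-] (faults so far: 1)
  step 1: ref 2 -> HIT, frames=[2,-] (faults so far: 1)
  step 2: ref 1 -> FAULT, frames=[2,1] (faults so far: 2)
  step 3: ref 6 -> FAULT, evict 2, frames=[6,1] (faults so far: 3)
  step 4: ref 5 -> FAULT, evict 6, frames=[5,1] (faults so far: 4)
  step 5: ref 1 -> HIT, frames=[5,1] (faults so far: 4)
  step 6: ref 5 -> HIT, frames=[5,1] (faults so far: 4)
  step 7: ref 6 -> FAULT, evict 5, frames=[6,1] (faults so far: 5)
  step 8: ref 1 -> HIT, frames=[6,1] (faults so far: 5)
  step 9: ref 4 -> FAULT, evict 6, frames=[4,1] (faults so far: 6)
  step 10: ref 1 -> HIT, frames=[4,1] (faults so far: 6)
  step 11: ref 3 -> FAULT, evict 1, frames=[4,3] (faults so far: 7)
  Optimal total faults: 7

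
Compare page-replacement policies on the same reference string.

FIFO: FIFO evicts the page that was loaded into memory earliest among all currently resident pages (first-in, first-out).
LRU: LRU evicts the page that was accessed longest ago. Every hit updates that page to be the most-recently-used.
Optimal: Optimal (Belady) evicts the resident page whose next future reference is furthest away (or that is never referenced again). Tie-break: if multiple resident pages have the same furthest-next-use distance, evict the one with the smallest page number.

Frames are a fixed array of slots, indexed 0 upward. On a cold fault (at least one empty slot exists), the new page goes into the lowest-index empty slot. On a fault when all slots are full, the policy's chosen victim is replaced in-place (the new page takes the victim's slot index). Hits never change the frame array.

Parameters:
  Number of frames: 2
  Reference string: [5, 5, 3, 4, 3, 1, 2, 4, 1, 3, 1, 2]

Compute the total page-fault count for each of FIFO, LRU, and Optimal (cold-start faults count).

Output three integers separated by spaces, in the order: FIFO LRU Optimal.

--- FIFO ---
  step 0: ref 5 -> FAULT, frames=[5,-] (faults so far: 1)
  step 1: ref 5 -> HIT, frames=[5,-] (faults so far: 1)
  step 2: ref 3 -> FAULT, frames=[5,3] (faults so far: 2)
  step 3: ref 4 -> FAULT, evict 5, frames=[4,3] (faults so far: 3)
  step 4: ref 3 -> HIT, frames=[4,3] (faults so far: 3)
  step 5: ref 1 -> FAULT, evict 3, frames=[4,1] (faults so far: 4)
  step 6: ref 2 -> FAULT, evict 4, frames=[2,1] (faults so far: 5)
  step 7: ref 4 -> FAULT, evict 1, frames=[2,4] (faults so far: 6)
  step 8: ref 1 -> FAULT, evict 2, frames=[1,4] (faults so far: 7)
  step 9: ref 3 -> FAULT, evict 4, frames=[1,3] (faults so far: 8)
  step 10: ref 1 -> HIT, frames=[1,3] (faults so far: 8)
  step 11: ref 2 -> FAULT, evict 1, frames=[2,3] (faults so far: 9)
  FIFO total faults: 9
--- LRU ---
  step 0: ref 5 -> FAULT, frames=[5,-] (faults so far: 1)
  step 1: ref 5 -> HIT, frames=[5,-] (faults so far: 1)
  step 2: ref 3 -> FAULT, frames=[5,3] (faults so far: 2)
  step 3: ref 4 -> FAULT, evict 5, frames=[4,3] (faults so far: 3)
  step 4: ref 3 -> HIT, frames=[4,3] (faults so far: 3)
  step 5: ref 1 -> FAULT, evict 4, frames=[1,3] (faults so far: 4)
  step 6: ref 2 -> FAULT, evict 3, frames=[1,2] (faults so far: 5)
  step 7: ref 4 -> FAULT, evict 1, frames=[4,2] (faults so far: 6)
  step 8: ref 1 -> FAULT, evict 2, frames=[4,1] (faults so far: 7)
  step 9: ref 3 -> FAULT, evict 4, frames=[3,1] (faults so far: 8)
  step 10: ref 1 -> HIT, frames=[3,1] (faults so far: 8)
  step 11: ref 2 -> FAULT, evict 3, frames=[2,1] (faults so far: 9)
  LRU total faults: 9
--- Optimal ---
  step 0: ref 5 -> FAULT, frames=[5,-] (faults so far: 1)
  step 1: ref 5 -> HIT, frames=[5,-] (faults so far: 1)
  step 2: ref 3 -> FAULT, frames=[5,3] (faults so far: 2)
  step 3: ref 4 -> FAULT, evict 5, frames=[4,3] (faults so far: 3)
  step 4: ref 3 -> HIT, frames=[4,3] (faults so far: 3)
  step 5: ref 1 -> FAULT, evict 3, frames=[4,1] (faults so far: 4)
  step 6: ref 2 -> FAULT, evict 1, frames=[4,2] (faults so far: 5)
  step 7: ref 4 -> HIT, frames=[4,2] (faults so far: 5)
  step 8: ref 1 -> FAULT, evict 4, frames=[1,2] (faults so far: 6)
  step 9: ref 3 -> FAULT, evict 2, frames=[1,3] (faults so far: 7)
  step 10: ref 1 -> HIT, frames=[1,3] (faults so far: 7)
  step 11: ref 2 -> FAULT, evict 1, frames=[2,3] (faults so far: 8)
  Optimal total faults: 8

Answer: 9 9 8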